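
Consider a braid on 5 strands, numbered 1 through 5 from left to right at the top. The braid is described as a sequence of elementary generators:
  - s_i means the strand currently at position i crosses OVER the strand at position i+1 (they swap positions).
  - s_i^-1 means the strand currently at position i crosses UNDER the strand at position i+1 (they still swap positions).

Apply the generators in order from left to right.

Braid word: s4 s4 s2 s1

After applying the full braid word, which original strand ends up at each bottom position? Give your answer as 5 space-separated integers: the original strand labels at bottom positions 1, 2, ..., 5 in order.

Gen 1 (s4): strand 4 crosses over strand 5. Perm now: [1 2 3 5 4]
Gen 2 (s4): strand 5 crosses over strand 4. Perm now: [1 2 3 4 5]
Gen 3 (s2): strand 2 crosses over strand 3. Perm now: [1 3 2 4 5]
Gen 4 (s1): strand 1 crosses over strand 3. Perm now: [3 1 2 4 5]

Answer: 3 1 2 4 5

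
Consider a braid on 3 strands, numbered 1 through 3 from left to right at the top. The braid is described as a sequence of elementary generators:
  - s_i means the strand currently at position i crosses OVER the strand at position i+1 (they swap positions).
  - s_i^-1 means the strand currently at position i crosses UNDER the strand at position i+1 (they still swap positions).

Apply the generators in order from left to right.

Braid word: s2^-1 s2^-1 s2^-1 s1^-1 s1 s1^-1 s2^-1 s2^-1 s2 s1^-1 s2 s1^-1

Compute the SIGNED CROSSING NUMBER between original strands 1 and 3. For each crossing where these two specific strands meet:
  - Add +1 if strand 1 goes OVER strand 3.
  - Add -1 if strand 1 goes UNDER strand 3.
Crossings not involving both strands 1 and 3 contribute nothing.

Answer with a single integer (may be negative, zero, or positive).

Answer: -4

Derivation:
Gen 1: crossing 2x3. Both 1&3? no. Sum: 0
Gen 2: crossing 3x2. Both 1&3? no. Sum: 0
Gen 3: crossing 2x3. Both 1&3? no. Sum: 0
Gen 4: 1 under 3. Both 1&3? yes. Contrib: -1. Sum: -1
Gen 5: 3 over 1. Both 1&3? yes. Contrib: -1. Sum: -2
Gen 6: 1 under 3. Both 1&3? yes. Contrib: -1. Sum: -3
Gen 7: crossing 1x2. Both 1&3? no. Sum: -3
Gen 8: crossing 2x1. Both 1&3? no. Sum: -3
Gen 9: crossing 1x2. Both 1&3? no. Sum: -3
Gen 10: crossing 3x2. Both 1&3? no. Sum: -3
Gen 11: 3 over 1. Both 1&3? yes. Contrib: -1. Sum: -4
Gen 12: crossing 2x1. Both 1&3? no. Sum: -4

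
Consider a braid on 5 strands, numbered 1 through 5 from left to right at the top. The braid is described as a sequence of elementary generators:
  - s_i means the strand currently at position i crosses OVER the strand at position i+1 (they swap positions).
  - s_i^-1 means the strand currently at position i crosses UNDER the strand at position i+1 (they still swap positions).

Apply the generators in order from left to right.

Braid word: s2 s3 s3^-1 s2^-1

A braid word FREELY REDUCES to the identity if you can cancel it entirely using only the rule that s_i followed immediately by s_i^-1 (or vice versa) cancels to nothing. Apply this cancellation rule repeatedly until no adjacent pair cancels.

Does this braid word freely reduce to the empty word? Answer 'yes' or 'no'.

Gen 1 (s2): push. Stack: [s2]
Gen 2 (s3): push. Stack: [s2 s3]
Gen 3 (s3^-1): cancels prior s3. Stack: [s2]
Gen 4 (s2^-1): cancels prior s2. Stack: []
Reduced word: (empty)

Answer: yes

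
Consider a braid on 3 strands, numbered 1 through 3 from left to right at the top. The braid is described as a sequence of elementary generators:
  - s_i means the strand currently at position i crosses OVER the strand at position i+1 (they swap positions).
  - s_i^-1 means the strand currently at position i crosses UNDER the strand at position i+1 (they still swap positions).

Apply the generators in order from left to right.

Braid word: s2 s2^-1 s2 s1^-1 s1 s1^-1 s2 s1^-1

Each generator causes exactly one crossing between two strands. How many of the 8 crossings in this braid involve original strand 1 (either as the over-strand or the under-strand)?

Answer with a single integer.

Answer: 4

Derivation:
Gen 1: crossing 2x3. Involves strand 1? no. Count so far: 0
Gen 2: crossing 3x2. Involves strand 1? no. Count so far: 0
Gen 3: crossing 2x3. Involves strand 1? no. Count so far: 0
Gen 4: crossing 1x3. Involves strand 1? yes. Count so far: 1
Gen 5: crossing 3x1. Involves strand 1? yes. Count so far: 2
Gen 6: crossing 1x3. Involves strand 1? yes. Count so far: 3
Gen 7: crossing 1x2. Involves strand 1? yes. Count so far: 4
Gen 8: crossing 3x2. Involves strand 1? no. Count so far: 4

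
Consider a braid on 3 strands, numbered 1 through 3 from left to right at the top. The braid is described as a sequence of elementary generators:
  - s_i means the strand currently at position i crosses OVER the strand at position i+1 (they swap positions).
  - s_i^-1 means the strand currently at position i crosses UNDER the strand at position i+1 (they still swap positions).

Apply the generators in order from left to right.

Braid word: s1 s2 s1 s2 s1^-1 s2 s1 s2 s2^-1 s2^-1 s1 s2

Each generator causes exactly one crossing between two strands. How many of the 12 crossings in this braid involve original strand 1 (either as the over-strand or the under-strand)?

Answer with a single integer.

Answer: 9

Derivation:
Gen 1: crossing 1x2. Involves strand 1? yes. Count so far: 1
Gen 2: crossing 1x3. Involves strand 1? yes. Count so far: 2
Gen 3: crossing 2x3. Involves strand 1? no. Count so far: 2
Gen 4: crossing 2x1. Involves strand 1? yes. Count so far: 3
Gen 5: crossing 3x1. Involves strand 1? yes. Count so far: 4
Gen 6: crossing 3x2. Involves strand 1? no. Count so far: 4
Gen 7: crossing 1x2. Involves strand 1? yes. Count so far: 5
Gen 8: crossing 1x3. Involves strand 1? yes. Count so far: 6
Gen 9: crossing 3x1. Involves strand 1? yes. Count so far: 7
Gen 10: crossing 1x3. Involves strand 1? yes. Count so far: 8
Gen 11: crossing 2x3. Involves strand 1? no. Count so far: 8
Gen 12: crossing 2x1. Involves strand 1? yes. Count so far: 9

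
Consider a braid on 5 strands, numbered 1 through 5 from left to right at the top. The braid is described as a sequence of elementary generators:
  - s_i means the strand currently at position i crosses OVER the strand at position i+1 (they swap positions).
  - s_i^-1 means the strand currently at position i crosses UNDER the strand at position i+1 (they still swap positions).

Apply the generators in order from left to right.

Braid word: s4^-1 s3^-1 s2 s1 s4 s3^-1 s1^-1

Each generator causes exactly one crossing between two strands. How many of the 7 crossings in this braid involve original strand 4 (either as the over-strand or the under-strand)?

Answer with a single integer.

Gen 1: crossing 4x5. Involves strand 4? yes. Count so far: 1
Gen 2: crossing 3x5. Involves strand 4? no. Count so far: 1
Gen 3: crossing 2x5. Involves strand 4? no. Count so far: 1
Gen 4: crossing 1x5. Involves strand 4? no. Count so far: 1
Gen 5: crossing 3x4. Involves strand 4? yes. Count so far: 2
Gen 6: crossing 2x4. Involves strand 4? yes. Count so far: 3
Gen 7: crossing 5x1. Involves strand 4? no. Count so far: 3

Answer: 3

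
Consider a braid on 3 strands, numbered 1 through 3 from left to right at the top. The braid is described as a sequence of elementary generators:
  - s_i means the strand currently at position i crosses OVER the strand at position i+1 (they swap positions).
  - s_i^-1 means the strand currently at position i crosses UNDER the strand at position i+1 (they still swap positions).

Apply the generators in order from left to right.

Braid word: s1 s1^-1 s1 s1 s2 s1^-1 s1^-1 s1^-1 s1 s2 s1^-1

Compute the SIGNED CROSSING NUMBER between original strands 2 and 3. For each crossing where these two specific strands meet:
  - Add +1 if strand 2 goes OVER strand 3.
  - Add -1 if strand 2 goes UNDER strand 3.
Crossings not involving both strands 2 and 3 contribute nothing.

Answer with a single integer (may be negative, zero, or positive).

Gen 1: crossing 1x2. Both 2&3? no. Sum: 0
Gen 2: crossing 2x1. Both 2&3? no. Sum: 0
Gen 3: crossing 1x2. Both 2&3? no. Sum: 0
Gen 4: crossing 2x1. Both 2&3? no. Sum: 0
Gen 5: 2 over 3. Both 2&3? yes. Contrib: +1. Sum: 1
Gen 6: crossing 1x3. Both 2&3? no. Sum: 1
Gen 7: crossing 3x1. Both 2&3? no. Sum: 1
Gen 8: crossing 1x3. Both 2&3? no. Sum: 1
Gen 9: crossing 3x1. Both 2&3? no. Sum: 1
Gen 10: 3 over 2. Both 2&3? yes. Contrib: -1. Sum: 0
Gen 11: crossing 1x2. Both 2&3? no. Sum: 0

Answer: 0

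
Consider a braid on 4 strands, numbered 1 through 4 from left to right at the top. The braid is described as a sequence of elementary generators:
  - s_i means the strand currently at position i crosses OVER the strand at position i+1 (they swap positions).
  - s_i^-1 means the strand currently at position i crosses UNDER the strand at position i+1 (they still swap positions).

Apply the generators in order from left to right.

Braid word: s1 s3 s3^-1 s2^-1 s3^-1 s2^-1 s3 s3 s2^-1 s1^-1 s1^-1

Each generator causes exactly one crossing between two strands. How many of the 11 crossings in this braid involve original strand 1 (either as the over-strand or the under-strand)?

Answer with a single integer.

Gen 1: crossing 1x2. Involves strand 1? yes. Count so far: 1
Gen 2: crossing 3x4. Involves strand 1? no. Count so far: 1
Gen 3: crossing 4x3. Involves strand 1? no. Count so far: 1
Gen 4: crossing 1x3. Involves strand 1? yes. Count so far: 2
Gen 5: crossing 1x4. Involves strand 1? yes. Count so far: 3
Gen 6: crossing 3x4. Involves strand 1? no. Count so far: 3
Gen 7: crossing 3x1. Involves strand 1? yes. Count so far: 4
Gen 8: crossing 1x3. Involves strand 1? yes. Count so far: 5
Gen 9: crossing 4x3. Involves strand 1? no. Count so far: 5
Gen 10: crossing 2x3. Involves strand 1? no. Count so far: 5
Gen 11: crossing 3x2. Involves strand 1? no. Count so far: 5

Answer: 5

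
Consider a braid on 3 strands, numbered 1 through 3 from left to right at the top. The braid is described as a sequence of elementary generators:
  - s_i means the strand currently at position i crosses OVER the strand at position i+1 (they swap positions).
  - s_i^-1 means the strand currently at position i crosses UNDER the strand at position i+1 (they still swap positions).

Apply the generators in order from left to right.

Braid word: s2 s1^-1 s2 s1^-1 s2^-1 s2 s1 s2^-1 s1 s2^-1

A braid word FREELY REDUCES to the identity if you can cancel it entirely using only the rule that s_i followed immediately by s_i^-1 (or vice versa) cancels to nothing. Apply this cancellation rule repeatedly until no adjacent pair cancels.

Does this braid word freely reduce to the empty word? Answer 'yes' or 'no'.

Answer: yes

Derivation:
Gen 1 (s2): push. Stack: [s2]
Gen 2 (s1^-1): push. Stack: [s2 s1^-1]
Gen 3 (s2): push. Stack: [s2 s1^-1 s2]
Gen 4 (s1^-1): push. Stack: [s2 s1^-1 s2 s1^-1]
Gen 5 (s2^-1): push. Stack: [s2 s1^-1 s2 s1^-1 s2^-1]
Gen 6 (s2): cancels prior s2^-1. Stack: [s2 s1^-1 s2 s1^-1]
Gen 7 (s1): cancels prior s1^-1. Stack: [s2 s1^-1 s2]
Gen 8 (s2^-1): cancels prior s2. Stack: [s2 s1^-1]
Gen 9 (s1): cancels prior s1^-1. Stack: [s2]
Gen 10 (s2^-1): cancels prior s2. Stack: []
Reduced word: (empty)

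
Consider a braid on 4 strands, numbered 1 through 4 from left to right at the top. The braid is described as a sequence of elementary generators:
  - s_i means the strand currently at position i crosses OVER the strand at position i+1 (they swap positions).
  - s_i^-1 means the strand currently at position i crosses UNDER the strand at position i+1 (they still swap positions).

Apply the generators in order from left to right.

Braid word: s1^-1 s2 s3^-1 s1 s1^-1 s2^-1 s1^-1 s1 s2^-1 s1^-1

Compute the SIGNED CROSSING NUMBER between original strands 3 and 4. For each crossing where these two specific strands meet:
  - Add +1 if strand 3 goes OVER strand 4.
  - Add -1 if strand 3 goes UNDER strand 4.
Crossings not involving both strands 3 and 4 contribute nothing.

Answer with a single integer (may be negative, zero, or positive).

Gen 1: crossing 1x2. Both 3&4? no. Sum: 0
Gen 2: crossing 1x3. Both 3&4? no. Sum: 0
Gen 3: crossing 1x4. Both 3&4? no. Sum: 0
Gen 4: crossing 2x3. Both 3&4? no. Sum: 0
Gen 5: crossing 3x2. Both 3&4? no. Sum: 0
Gen 6: 3 under 4. Both 3&4? yes. Contrib: -1. Sum: -1
Gen 7: crossing 2x4. Both 3&4? no. Sum: -1
Gen 8: crossing 4x2. Both 3&4? no. Sum: -1
Gen 9: 4 under 3. Both 3&4? yes. Contrib: +1. Sum: 0
Gen 10: crossing 2x3. Both 3&4? no. Sum: 0

Answer: 0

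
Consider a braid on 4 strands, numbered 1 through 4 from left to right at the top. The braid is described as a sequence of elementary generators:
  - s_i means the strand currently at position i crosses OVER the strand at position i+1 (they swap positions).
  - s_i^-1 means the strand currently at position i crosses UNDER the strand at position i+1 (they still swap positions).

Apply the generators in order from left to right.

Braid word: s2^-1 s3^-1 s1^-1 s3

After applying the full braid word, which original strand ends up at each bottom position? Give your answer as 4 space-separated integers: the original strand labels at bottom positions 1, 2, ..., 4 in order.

Gen 1 (s2^-1): strand 2 crosses under strand 3. Perm now: [1 3 2 4]
Gen 2 (s3^-1): strand 2 crosses under strand 4. Perm now: [1 3 4 2]
Gen 3 (s1^-1): strand 1 crosses under strand 3. Perm now: [3 1 4 2]
Gen 4 (s3): strand 4 crosses over strand 2. Perm now: [3 1 2 4]

Answer: 3 1 2 4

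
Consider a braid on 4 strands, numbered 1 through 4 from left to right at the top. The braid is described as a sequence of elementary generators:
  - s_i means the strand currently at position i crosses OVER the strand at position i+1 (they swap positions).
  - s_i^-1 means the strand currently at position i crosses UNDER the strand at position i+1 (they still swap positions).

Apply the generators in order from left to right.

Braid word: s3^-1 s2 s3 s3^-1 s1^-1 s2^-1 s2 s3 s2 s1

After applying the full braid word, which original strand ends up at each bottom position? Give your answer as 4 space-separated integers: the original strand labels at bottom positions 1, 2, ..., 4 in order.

Answer: 3 4 1 2

Derivation:
Gen 1 (s3^-1): strand 3 crosses under strand 4. Perm now: [1 2 4 3]
Gen 2 (s2): strand 2 crosses over strand 4. Perm now: [1 4 2 3]
Gen 3 (s3): strand 2 crosses over strand 3. Perm now: [1 4 3 2]
Gen 4 (s3^-1): strand 3 crosses under strand 2. Perm now: [1 4 2 3]
Gen 5 (s1^-1): strand 1 crosses under strand 4. Perm now: [4 1 2 3]
Gen 6 (s2^-1): strand 1 crosses under strand 2. Perm now: [4 2 1 3]
Gen 7 (s2): strand 2 crosses over strand 1. Perm now: [4 1 2 3]
Gen 8 (s3): strand 2 crosses over strand 3. Perm now: [4 1 3 2]
Gen 9 (s2): strand 1 crosses over strand 3. Perm now: [4 3 1 2]
Gen 10 (s1): strand 4 crosses over strand 3. Perm now: [3 4 1 2]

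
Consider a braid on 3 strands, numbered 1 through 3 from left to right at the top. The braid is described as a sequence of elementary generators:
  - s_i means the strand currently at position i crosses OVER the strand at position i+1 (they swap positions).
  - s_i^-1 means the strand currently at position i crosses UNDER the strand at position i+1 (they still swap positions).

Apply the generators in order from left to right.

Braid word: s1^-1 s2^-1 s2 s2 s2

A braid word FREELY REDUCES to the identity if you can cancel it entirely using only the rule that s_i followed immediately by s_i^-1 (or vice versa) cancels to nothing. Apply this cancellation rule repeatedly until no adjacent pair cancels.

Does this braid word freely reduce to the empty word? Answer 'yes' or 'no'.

Answer: no

Derivation:
Gen 1 (s1^-1): push. Stack: [s1^-1]
Gen 2 (s2^-1): push. Stack: [s1^-1 s2^-1]
Gen 3 (s2): cancels prior s2^-1. Stack: [s1^-1]
Gen 4 (s2): push. Stack: [s1^-1 s2]
Gen 5 (s2): push. Stack: [s1^-1 s2 s2]
Reduced word: s1^-1 s2 s2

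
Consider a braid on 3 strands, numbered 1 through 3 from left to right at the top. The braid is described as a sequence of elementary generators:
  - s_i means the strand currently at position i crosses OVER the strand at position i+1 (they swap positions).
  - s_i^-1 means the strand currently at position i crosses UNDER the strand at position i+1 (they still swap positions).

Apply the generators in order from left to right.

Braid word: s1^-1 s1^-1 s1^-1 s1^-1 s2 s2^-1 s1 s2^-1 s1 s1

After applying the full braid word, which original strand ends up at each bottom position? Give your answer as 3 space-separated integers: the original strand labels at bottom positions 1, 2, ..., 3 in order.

Answer: 2 3 1

Derivation:
Gen 1 (s1^-1): strand 1 crosses under strand 2. Perm now: [2 1 3]
Gen 2 (s1^-1): strand 2 crosses under strand 1. Perm now: [1 2 3]
Gen 3 (s1^-1): strand 1 crosses under strand 2. Perm now: [2 1 3]
Gen 4 (s1^-1): strand 2 crosses under strand 1. Perm now: [1 2 3]
Gen 5 (s2): strand 2 crosses over strand 3. Perm now: [1 3 2]
Gen 6 (s2^-1): strand 3 crosses under strand 2. Perm now: [1 2 3]
Gen 7 (s1): strand 1 crosses over strand 2. Perm now: [2 1 3]
Gen 8 (s2^-1): strand 1 crosses under strand 3. Perm now: [2 3 1]
Gen 9 (s1): strand 2 crosses over strand 3. Perm now: [3 2 1]
Gen 10 (s1): strand 3 crosses over strand 2. Perm now: [2 3 1]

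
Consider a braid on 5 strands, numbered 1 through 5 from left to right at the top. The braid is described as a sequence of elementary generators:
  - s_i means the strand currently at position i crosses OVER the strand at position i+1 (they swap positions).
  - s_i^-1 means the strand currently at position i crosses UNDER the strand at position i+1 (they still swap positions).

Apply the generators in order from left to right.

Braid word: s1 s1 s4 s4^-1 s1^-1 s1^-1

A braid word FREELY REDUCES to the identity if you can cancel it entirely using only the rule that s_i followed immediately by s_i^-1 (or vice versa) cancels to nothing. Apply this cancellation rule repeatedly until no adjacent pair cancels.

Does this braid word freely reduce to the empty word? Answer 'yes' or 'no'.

Gen 1 (s1): push. Stack: [s1]
Gen 2 (s1): push. Stack: [s1 s1]
Gen 3 (s4): push. Stack: [s1 s1 s4]
Gen 4 (s4^-1): cancels prior s4. Stack: [s1 s1]
Gen 5 (s1^-1): cancels prior s1. Stack: [s1]
Gen 6 (s1^-1): cancels prior s1. Stack: []
Reduced word: (empty)

Answer: yes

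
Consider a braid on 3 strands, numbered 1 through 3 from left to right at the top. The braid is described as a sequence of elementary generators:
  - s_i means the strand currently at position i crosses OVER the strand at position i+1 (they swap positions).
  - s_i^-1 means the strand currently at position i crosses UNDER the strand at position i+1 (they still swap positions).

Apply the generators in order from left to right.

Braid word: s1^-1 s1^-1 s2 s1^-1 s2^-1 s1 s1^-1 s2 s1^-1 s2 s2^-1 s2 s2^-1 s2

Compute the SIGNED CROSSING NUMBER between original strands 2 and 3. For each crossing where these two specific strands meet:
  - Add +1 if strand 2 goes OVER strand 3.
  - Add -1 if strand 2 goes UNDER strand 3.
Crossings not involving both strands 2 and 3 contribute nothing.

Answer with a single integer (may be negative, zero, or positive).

Answer: -6

Derivation:
Gen 1: crossing 1x2. Both 2&3? no. Sum: 0
Gen 2: crossing 2x1. Both 2&3? no. Sum: 0
Gen 3: 2 over 3. Both 2&3? yes. Contrib: +1. Sum: 1
Gen 4: crossing 1x3. Both 2&3? no. Sum: 1
Gen 5: crossing 1x2. Both 2&3? no. Sum: 1
Gen 6: 3 over 2. Both 2&3? yes. Contrib: -1. Sum: 0
Gen 7: 2 under 3. Both 2&3? yes. Contrib: -1. Sum: -1
Gen 8: crossing 2x1. Both 2&3? no. Sum: -1
Gen 9: crossing 3x1. Both 2&3? no. Sum: -1
Gen 10: 3 over 2. Both 2&3? yes. Contrib: -1. Sum: -2
Gen 11: 2 under 3. Both 2&3? yes. Contrib: -1. Sum: -3
Gen 12: 3 over 2. Both 2&3? yes. Contrib: -1. Sum: -4
Gen 13: 2 under 3. Both 2&3? yes. Contrib: -1. Sum: -5
Gen 14: 3 over 2. Both 2&3? yes. Contrib: -1. Sum: -6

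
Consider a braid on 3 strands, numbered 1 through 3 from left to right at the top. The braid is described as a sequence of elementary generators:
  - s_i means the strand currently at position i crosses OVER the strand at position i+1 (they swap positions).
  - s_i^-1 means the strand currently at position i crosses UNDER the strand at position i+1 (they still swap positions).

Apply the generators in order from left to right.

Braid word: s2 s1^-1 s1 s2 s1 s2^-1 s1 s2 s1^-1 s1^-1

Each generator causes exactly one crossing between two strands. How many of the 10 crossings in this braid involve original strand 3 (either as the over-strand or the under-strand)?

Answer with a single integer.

Answer: 8

Derivation:
Gen 1: crossing 2x3. Involves strand 3? yes. Count so far: 1
Gen 2: crossing 1x3. Involves strand 3? yes. Count so far: 2
Gen 3: crossing 3x1. Involves strand 3? yes. Count so far: 3
Gen 4: crossing 3x2. Involves strand 3? yes. Count so far: 4
Gen 5: crossing 1x2. Involves strand 3? no. Count so far: 4
Gen 6: crossing 1x3. Involves strand 3? yes. Count so far: 5
Gen 7: crossing 2x3. Involves strand 3? yes. Count so far: 6
Gen 8: crossing 2x1. Involves strand 3? no. Count so far: 6
Gen 9: crossing 3x1. Involves strand 3? yes. Count so far: 7
Gen 10: crossing 1x3. Involves strand 3? yes. Count so far: 8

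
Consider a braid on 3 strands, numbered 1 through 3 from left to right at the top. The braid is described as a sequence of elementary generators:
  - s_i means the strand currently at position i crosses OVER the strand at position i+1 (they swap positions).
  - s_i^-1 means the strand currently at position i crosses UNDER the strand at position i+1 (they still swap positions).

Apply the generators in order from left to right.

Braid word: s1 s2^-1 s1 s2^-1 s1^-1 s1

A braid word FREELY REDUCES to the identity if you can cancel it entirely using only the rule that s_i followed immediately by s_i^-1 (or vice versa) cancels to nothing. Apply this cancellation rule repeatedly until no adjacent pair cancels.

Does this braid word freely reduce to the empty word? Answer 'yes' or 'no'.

Answer: no

Derivation:
Gen 1 (s1): push. Stack: [s1]
Gen 2 (s2^-1): push. Stack: [s1 s2^-1]
Gen 3 (s1): push. Stack: [s1 s2^-1 s1]
Gen 4 (s2^-1): push. Stack: [s1 s2^-1 s1 s2^-1]
Gen 5 (s1^-1): push. Stack: [s1 s2^-1 s1 s2^-1 s1^-1]
Gen 6 (s1): cancels prior s1^-1. Stack: [s1 s2^-1 s1 s2^-1]
Reduced word: s1 s2^-1 s1 s2^-1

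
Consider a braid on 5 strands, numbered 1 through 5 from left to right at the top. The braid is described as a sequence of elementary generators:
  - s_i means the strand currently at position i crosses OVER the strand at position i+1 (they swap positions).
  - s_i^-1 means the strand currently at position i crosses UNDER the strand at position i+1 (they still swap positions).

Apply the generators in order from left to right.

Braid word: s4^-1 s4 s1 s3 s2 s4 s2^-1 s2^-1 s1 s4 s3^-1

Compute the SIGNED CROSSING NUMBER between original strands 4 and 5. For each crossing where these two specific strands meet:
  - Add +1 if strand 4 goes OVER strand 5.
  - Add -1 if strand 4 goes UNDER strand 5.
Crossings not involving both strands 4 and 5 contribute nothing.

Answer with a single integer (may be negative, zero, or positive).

Answer: -2

Derivation:
Gen 1: 4 under 5. Both 4&5? yes. Contrib: -1. Sum: -1
Gen 2: 5 over 4. Both 4&5? yes. Contrib: -1. Sum: -2
Gen 3: crossing 1x2. Both 4&5? no. Sum: -2
Gen 4: crossing 3x4. Both 4&5? no. Sum: -2
Gen 5: crossing 1x4. Both 4&5? no. Sum: -2
Gen 6: crossing 3x5. Both 4&5? no. Sum: -2
Gen 7: crossing 4x1. Both 4&5? no. Sum: -2
Gen 8: crossing 1x4. Both 4&5? no. Sum: -2
Gen 9: crossing 2x4. Both 4&5? no. Sum: -2
Gen 10: crossing 5x3. Both 4&5? no. Sum: -2
Gen 11: crossing 1x3. Both 4&5? no. Sum: -2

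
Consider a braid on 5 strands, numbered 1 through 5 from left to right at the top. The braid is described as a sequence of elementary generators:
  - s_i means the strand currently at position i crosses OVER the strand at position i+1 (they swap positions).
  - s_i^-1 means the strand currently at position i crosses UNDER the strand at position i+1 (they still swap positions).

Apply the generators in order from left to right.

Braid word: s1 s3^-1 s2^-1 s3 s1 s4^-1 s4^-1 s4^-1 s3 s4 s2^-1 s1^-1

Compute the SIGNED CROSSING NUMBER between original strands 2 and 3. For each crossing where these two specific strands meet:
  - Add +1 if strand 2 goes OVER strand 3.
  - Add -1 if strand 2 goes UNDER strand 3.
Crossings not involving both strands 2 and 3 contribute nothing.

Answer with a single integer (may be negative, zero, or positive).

Gen 1: crossing 1x2. Both 2&3? no. Sum: 0
Gen 2: crossing 3x4. Both 2&3? no. Sum: 0
Gen 3: crossing 1x4. Both 2&3? no. Sum: 0
Gen 4: crossing 1x3. Both 2&3? no. Sum: 0
Gen 5: crossing 2x4. Both 2&3? no. Sum: 0
Gen 6: crossing 1x5. Both 2&3? no. Sum: 0
Gen 7: crossing 5x1. Both 2&3? no. Sum: 0
Gen 8: crossing 1x5. Both 2&3? no. Sum: 0
Gen 9: crossing 3x5. Both 2&3? no. Sum: 0
Gen 10: crossing 3x1. Both 2&3? no. Sum: 0
Gen 11: crossing 2x5. Both 2&3? no. Sum: 0
Gen 12: crossing 4x5. Both 2&3? no. Sum: 0

Answer: 0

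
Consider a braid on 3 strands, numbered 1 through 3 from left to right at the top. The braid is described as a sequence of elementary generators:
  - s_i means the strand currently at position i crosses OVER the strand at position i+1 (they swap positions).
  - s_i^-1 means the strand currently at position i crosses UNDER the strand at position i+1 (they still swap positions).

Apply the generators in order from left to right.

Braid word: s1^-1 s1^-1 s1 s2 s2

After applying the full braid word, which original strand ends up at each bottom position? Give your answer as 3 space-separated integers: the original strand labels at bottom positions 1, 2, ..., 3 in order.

Answer: 2 1 3

Derivation:
Gen 1 (s1^-1): strand 1 crosses under strand 2. Perm now: [2 1 3]
Gen 2 (s1^-1): strand 2 crosses under strand 1. Perm now: [1 2 3]
Gen 3 (s1): strand 1 crosses over strand 2. Perm now: [2 1 3]
Gen 4 (s2): strand 1 crosses over strand 3. Perm now: [2 3 1]
Gen 5 (s2): strand 3 crosses over strand 1. Perm now: [2 1 3]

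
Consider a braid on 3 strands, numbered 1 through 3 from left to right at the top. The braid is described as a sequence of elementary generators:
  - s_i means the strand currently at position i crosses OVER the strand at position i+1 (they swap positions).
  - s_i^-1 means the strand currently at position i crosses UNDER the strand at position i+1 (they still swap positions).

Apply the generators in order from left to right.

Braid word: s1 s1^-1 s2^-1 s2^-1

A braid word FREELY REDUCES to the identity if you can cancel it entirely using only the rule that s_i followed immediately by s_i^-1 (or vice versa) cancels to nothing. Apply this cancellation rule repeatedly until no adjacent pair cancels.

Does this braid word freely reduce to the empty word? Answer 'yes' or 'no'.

Answer: no

Derivation:
Gen 1 (s1): push. Stack: [s1]
Gen 2 (s1^-1): cancels prior s1. Stack: []
Gen 3 (s2^-1): push. Stack: [s2^-1]
Gen 4 (s2^-1): push. Stack: [s2^-1 s2^-1]
Reduced word: s2^-1 s2^-1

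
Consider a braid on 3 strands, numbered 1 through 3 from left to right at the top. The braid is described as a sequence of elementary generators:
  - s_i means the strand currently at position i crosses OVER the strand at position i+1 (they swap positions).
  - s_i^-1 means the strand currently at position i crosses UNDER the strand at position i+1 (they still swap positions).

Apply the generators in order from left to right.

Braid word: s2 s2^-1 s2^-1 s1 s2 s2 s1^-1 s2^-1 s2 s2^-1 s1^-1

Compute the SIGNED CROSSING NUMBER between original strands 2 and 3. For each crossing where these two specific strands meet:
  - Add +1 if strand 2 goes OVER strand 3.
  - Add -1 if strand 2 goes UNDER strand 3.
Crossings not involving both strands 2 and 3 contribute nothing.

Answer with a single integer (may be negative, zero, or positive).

Gen 1: 2 over 3. Both 2&3? yes. Contrib: +1. Sum: 1
Gen 2: 3 under 2. Both 2&3? yes. Contrib: +1. Sum: 2
Gen 3: 2 under 3. Both 2&3? yes. Contrib: -1. Sum: 1
Gen 4: crossing 1x3. Both 2&3? no. Sum: 1
Gen 5: crossing 1x2. Both 2&3? no. Sum: 1
Gen 6: crossing 2x1. Both 2&3? no. Sum: 1
Gen 7: crossing 3x1. Both 2&3? no. Sum: 1
Gen 8: 3 under 2. Both 2&3? yes. Contrib: +1. Sum: 2
Gen 9: 2 over 3. Both 2&3? yes. Contrib: +1. Sum: 3
Gen 10: 3 under 2. Both 2&3? yes. Contrib: +1. Sum: 4
Gen 11: crossing 1x2. Both 2&3? no. Sum: 4

Answer: 4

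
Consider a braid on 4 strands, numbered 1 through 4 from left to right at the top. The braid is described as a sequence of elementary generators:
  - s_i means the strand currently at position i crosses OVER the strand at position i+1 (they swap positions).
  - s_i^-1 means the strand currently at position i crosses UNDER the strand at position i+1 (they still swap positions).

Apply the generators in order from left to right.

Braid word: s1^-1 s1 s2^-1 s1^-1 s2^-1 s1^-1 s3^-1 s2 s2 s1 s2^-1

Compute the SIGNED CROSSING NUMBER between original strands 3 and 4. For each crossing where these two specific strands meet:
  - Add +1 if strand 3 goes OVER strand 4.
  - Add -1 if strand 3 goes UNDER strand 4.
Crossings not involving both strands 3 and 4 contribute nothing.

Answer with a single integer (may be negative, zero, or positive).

Answer: 0

Derivation:
Gen 1: crossing 1x2. Both 3&4? no. Sum: 0
Gen 2: crossing 2x1. Both 3&4? no. Sum: 0
Gen 3: crossing 2x3. Both 3&4? no. Sum: 0
Gen 4: crossing 1x3. Both 3&4? no. Sum: 0
Gen 5: crossing 1x2. Both 3&4? no. Sum: 0
Gen 6: crossing 3x2. Both 3&4? no. Sum: 0
Gen 7: crossing 1x4. Both 3&4? no. Sum: 0
Gen 8: 3 over 4. Both 3&4? yes. Contrib: +1. Sum: 1
Gen 9: 4 over 3. Both 3&4? yes. Contrib: -1. Sum: 0
Gen 10: crossing 2x3. Both 3&4? no. Sum: 0
Gen 11: crossing 2x4. Both 3&4? no. Sum: 0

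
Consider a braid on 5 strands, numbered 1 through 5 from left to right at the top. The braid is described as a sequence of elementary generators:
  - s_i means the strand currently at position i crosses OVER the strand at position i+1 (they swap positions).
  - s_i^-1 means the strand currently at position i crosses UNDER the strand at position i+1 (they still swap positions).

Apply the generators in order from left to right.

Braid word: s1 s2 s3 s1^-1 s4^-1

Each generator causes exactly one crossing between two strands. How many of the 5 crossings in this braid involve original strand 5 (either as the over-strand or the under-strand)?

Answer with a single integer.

Answer: 1

Derivation:
Gen 1: crossing 1x2. Involves strand 5? no. Count so far: 0
Gen 2: crossing 1x3. Involves strand 5? no. Count so far: 0
Gen 3: crossing 1x4. Involves strand 5? no. Count so far: 0
Gen 4: crossing 2x3. Involves strand 5? no. Count so far: 0
Gen 5: crossing 1x5. Involves strand 5? yes. Count so far: 1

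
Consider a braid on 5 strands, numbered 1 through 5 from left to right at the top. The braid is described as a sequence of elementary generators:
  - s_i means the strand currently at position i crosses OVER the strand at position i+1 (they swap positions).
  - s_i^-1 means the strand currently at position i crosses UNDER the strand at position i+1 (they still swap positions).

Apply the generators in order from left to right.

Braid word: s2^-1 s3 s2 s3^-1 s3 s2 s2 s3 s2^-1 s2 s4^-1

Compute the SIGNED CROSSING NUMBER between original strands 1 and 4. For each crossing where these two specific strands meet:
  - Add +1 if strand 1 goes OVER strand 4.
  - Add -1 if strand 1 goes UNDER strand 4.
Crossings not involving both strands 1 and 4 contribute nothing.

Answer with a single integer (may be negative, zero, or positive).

Answer: 0

Derivation:
Gen 1: crossing 2x3. Both 1&4? no. Sum: 0
Gen 2: crossing 2x4. Both 1&4? no. Sum: 0
Gen 3: crossing 3x4. Both 1&4? no. Sum: 0
Gen 4: crossing 3x2. Both 1&4? no. Sum: 0
Gen 5: crossing 2x3. Both 1&4? no. Sum: 0
Gen 6: crossing 4x3. Both 1&4? no. Sum: 0
Gen 7: crossing 3x4. Both 1&4? no. Sum: 0
Gen 8: crossing 3x2. Both 1&4? no. Sum: 0
Gen 9: crossing 4x2. Both 1&4? no. Sum: 0
Gen 10: crossing 2x4. Both 1&4? no. Sum: 0
Gen 11: crossing 3x5. Both 1&4? no. Sum: 0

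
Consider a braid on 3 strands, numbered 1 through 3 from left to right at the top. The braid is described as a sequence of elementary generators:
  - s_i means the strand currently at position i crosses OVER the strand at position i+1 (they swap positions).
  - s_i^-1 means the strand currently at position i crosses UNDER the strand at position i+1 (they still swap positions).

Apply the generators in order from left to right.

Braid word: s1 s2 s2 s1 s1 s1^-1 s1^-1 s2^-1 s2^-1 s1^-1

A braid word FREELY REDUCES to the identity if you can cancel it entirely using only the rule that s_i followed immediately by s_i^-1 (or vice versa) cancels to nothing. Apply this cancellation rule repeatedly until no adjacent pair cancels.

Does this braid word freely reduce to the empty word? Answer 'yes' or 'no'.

Gen 1 (s1): push. Stack: [s1]
Gen 2 (s2): push. Stack: [s1 s2]
Gen 3 (s2): push. Stack: [s1 s2 s2]
Gen 4 (s1): push. Stack: [s1 s2 s2 s1]
Gen 5 (s1): push. Stack: [s1 s2 s2 s1 s1]
Gen 6 (s1^-1): cancels prior s1. Stack: [s1 s2 s2 s1]
Gen 7 (s1^-1): cancels prior s1. Stack: [s1 s2 s2]
Gen 8 (s2^-1): cancels prior s2. Stack: [s1 s2]
Gen 9 (s2^-1): cancels prior s2. Stack: [s1]
Gen 10 (s1^-1): cancels prior s1. Stack: []
Reduced word: (empty)

Answer: yes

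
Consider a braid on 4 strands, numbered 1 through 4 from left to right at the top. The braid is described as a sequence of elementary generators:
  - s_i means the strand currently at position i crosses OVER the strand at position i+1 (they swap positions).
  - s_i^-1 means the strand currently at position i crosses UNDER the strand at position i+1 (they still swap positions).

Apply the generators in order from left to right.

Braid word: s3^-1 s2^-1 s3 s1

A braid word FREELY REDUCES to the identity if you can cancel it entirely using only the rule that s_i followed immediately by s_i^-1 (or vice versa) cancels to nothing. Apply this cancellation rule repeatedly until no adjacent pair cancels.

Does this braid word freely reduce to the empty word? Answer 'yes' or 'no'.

Answer: no

Derivation:
Gen 1 (s3^-1): push. Stack: [s3^-1]
Gen 2 (s2^-1): push. Stack: [s3^-1 s2^-1]
Gen 3 (s3): push. Stack: [s3^-1 s2^-1 s3]
Gen 4 (s1): push. Stack: [s3^-1 s2^-1 s3 s1]
Reduced word: s3^-1 s2^-1 s3 s1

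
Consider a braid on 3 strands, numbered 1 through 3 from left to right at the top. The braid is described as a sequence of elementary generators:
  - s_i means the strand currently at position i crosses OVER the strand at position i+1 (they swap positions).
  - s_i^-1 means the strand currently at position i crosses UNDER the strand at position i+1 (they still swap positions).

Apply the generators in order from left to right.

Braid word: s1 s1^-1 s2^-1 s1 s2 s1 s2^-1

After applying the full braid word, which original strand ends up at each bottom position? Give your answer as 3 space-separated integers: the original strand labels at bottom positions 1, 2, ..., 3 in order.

Gen 1 (s1): strand 1 crosses over strand 2. Perm now: [2 1 3]
Gen 2 (s1^-1): strand 2 crosses under strand 1. Perm now: [1 2 3]
Gen 3 (s2^-1): strand 2 crosses under strand 3. Perm now: [1 3 2]
Gen 4 (s1): strand 1 crosses over strand 3. Perm now: [3 1 2]
Gen 5 (s2): strand 1 crosses over strand 2. Perm now: [3 2 1]
Gen 6 (s1): strand 3 crosses over strand 2. Perm now: [2 3 1]
Gen 7 (s2^-1): strand 3 crosses under strand 1. Perm now: [2 1 3]

Answer: 2 1 3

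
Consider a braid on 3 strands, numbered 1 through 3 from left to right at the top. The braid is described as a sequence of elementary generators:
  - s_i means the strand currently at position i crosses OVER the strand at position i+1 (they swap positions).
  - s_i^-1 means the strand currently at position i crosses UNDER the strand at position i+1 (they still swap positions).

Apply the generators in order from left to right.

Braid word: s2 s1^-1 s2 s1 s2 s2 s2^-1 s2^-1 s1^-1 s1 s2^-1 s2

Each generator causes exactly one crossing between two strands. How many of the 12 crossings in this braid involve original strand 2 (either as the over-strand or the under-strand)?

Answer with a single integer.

Answer: 5

Derivation:
Gen 1: crossing 2x3. Involves strand 2? yes. Count so far: 1
Gen 2: crossing 1x3. Involves strand 2? no. Count so far: 1
Gen 3: crossing 1x2. Involves strand 2? yes. Count so far: 2
Gen 4: crossing 3x2. Involves strand 2? yes. Count so far: 3
Gen 5: crossing 3x1. Involves strand 2? no. Count so far: 3
Gen 6: crossing 1x3. Involves strand 2? no. Count so far: 3
Gen 7: crossing 3x1. Involves strand 2? no. Count so far: 3
Gen 8: crossing 1x3. Involves strand 2? no. Count so far: 3
Gen 9: crossing 2x3. Involves strand 2? yes. Count so far: 4
Gen 10: crossing 3x2. Involves strand 2? yes. Count so far: 5
Gen 11: crossing 3x1. Involves strand 2? no. Count so far: 5
Gen 12: crossing 1x3. Involves strand 2? no. Count so far: 5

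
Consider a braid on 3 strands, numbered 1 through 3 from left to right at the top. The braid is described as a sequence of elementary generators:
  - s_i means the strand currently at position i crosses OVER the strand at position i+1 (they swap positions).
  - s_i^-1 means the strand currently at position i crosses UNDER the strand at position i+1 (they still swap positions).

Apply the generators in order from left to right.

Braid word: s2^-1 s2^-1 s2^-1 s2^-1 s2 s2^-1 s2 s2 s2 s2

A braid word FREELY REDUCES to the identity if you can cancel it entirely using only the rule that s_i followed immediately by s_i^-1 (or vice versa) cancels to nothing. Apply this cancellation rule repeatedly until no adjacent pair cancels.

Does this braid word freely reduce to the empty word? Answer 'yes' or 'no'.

Answer: yes

Derivation:
Gen 1 (s2^-1): push. Stack: [s2^-1]
Gen 2 (s2^-1): push. Stack: [s2^-1 s2^-1]
Gen 3 (s2^-1): push. Stack: [s2^-1 s2^-1 s2^-1]
Gen 4 (s2^-1): push. Stack: [s2^-1 s2^-1 s2^-1 s2^-1]
Gen 5 (s2): cancels prior s2^-1. Stack: [s2^-1 s2^-1 s2^-1]
Gen 6 (s2^-1): push. Stack: [s2^-1 s2^-1 s2^-1 s2^-1]
Gen 7 (s2): cancels prior s2^-1. Stack: [s2^-1 s2^-1 s2^-1]
Gen 8 (s2): cancels prior s2^-1. Stack: [s2^-1 s2^-1]
Gen 9 (s2): cancels prior s2^-1. Stack: [s2^-1]
Gen 10 (s2): cancels prior s2^-1. Stack: []
Reduced word: (empty)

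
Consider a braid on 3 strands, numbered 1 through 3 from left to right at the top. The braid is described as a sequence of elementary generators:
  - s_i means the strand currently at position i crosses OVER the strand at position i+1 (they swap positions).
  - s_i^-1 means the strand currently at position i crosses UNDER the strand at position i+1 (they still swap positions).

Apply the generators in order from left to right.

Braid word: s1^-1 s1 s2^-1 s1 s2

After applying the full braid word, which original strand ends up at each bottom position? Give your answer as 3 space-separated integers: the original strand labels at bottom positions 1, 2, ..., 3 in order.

Answer: 3 2 1

Derivation:
Gen 1 (s1^-1): strand 1 crosses under strand 2. Perm now: [2 1 3]
Gen 2 (s1): strand 2 crosses over strand 1. Perm now: [1 2 3]
Gen 3 (s2^-1): strand 2 crosses under strand 3. Perm now: [1 3 2]
Gen 4 (s1): strand 1 crosses over strand 3. Perm now: [3 1 2]
Gen 5 (s2): strand 1 crosses over strand 2. Perm now: [3 2 1]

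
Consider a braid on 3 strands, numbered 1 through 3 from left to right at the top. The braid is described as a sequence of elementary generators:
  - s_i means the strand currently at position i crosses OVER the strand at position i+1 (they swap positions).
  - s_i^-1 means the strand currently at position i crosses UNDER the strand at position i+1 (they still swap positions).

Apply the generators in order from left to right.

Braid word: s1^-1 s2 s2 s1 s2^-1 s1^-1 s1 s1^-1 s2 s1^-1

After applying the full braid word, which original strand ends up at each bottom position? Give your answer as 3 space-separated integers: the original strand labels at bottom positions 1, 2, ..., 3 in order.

Answer: 2 3 1

Derivation:
Gen 1 (s1^-1): strand 1 crosses under strand 2. Perm now: [2 1 3]
Gen 2 (s2): strand 1 crosses over strand 3. Perm now: [2 3 1]
Gen 3 (s2): strand 3 crosses over strand 1. Perm now: [2 1 3]
Gen 4 (s1): strand 2 crosses over strand 1. Perm now: [1 2 3]
Gen 5 (s2^-1): strand 2 crosses under strand 3. Perm now: [1 3 2]
Gen 6 (s1^-1): strand 1 crosses under strand 3. Perm now: [3 1 2]
Gen 7 (s1): strand 3 crosses over strand 1. Perm now: [1 3 2]
Gen 8 (s1^-1): strand 1 crosses under strand 3. Perm now: [3 1 2]
Gen 9 (s2): strand 1 crosses over strand 2. Perm now: [3 2 1]
Gen 10 (s1^-1): strand 3 crosses under strand 2. Perm now: [2 3 1]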